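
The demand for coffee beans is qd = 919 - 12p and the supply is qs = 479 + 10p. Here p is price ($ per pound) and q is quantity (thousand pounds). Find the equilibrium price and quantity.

p* = 20, q* = 679

Equating demand and supply, 919 - 12p = 479 + 10p gives 22p = 440, so p* = 20.
Substitute back: q* = 919 - 12(20) = 679.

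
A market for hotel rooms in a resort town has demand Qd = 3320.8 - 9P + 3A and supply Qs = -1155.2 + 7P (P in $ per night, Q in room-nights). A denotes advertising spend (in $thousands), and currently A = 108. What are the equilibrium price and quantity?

P* = 300, Q* = 944.8

With A = 108, demand is Qd = 3644.8 - 9P.
Set Qd = Qs: 3644.8 - 9P = -1155.2 + 7P, so 4800 = 16P and P* = 300.
Then Q* = 3644.8 - 9(300) = 944.8.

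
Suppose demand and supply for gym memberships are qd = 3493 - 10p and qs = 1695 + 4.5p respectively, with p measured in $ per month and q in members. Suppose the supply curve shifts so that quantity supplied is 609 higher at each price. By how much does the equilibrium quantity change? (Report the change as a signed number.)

Δq = 420

Equating demand and supply, 3493 - 10p = 1695 + 4.5p gives 14.5p = 1798, so p* = 124.
Plugging p* into demand: q* = 3493 - 10(124) = 2253.
After the shift, supply is qs = 2304 + 4.5p.
Re-solving, 14.5p = 1189 gives p = 82 and q = 2673.
Δq = 2673 - 2253 = 420.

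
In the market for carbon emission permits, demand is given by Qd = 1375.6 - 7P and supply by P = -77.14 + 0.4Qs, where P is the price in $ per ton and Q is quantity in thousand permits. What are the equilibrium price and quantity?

P* = 124.5, Q* = 504.1

Rewriting in direct form: Qs = 192.85 + 2.5P.
At equilibrium Qd = Qs, so 1375.6 - 7P = 192.85 + 2.5P; collecting terms, 1182.75 = 9.5P and P* = 124.5.
Substitute back: Q* = 1375.6 - 7(124.5) = 504.1.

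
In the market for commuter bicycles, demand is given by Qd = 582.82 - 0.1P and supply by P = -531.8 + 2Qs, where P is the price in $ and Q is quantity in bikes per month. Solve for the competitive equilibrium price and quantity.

Inverting to quantity form: Qs = 265.9 + 0.5P.
At equilibrium Qd = Qs, so 582.82 - 0.1P = 265.9 + 0.5P; collecting terms, 316.92 = 0.6P and P* = 528.2.
Then Q* = 582.82 - 0.1(528.2) = 530.

P* = 528.2, Q* = 530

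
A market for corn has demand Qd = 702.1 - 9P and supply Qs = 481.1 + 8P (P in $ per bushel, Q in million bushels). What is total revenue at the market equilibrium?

Total revenue = 7606.3

The market clears where 702.1 - 9P = 481.1 + 8P. Rearranging, 17P = 221, hence P* = 13.
Plugging P* into demand: Q* = 702.1 - 9(13) = 585.1.
Total revenue = P* × Q* = 13 × 585.1 = 7606.3.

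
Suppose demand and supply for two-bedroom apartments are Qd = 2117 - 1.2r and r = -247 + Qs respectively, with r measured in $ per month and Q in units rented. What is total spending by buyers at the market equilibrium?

In direct form, Qs = 247 + r.
Set Qd = Qs: 2117 - 1.2r = 247 + r, so 1870 = 2.2r and r* = 850.
From the demand curve, Q* = 2117 - 1.2(850) = 1097.
Total spending by buyers = r* × Q* = 850 × 1097 = 932450.

Total spending by buyers = 932450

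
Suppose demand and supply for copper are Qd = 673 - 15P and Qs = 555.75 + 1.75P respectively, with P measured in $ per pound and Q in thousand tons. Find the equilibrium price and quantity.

P* = 7, Q* = 568

The market clears where 673 - 15P = 555.75 + 1.75P. Rearranging, 16.75P = 117.25, hence P* = 7.
Substitute back: Q* = 673 - 15(7) = 568.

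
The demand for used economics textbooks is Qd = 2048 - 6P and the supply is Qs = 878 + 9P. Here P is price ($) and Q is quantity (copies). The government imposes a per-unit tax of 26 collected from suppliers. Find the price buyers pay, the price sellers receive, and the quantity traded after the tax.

Suppliers keep P_s = P_b - 26 per unit, so supply in terms of the buyer price is Qs = 644 + 9P_b.
Equate demand and the shifted supply: 2048 - 6P_b = 644 + 9P_b, giving 15P_b = 1404, so P_b = 93.6.
Then P_s = 93.6 - 26 = 67.6 and Q = 2048 - 6(93.6) = 1486.4.

P_b = 93.6, P_s = 67.6, Q = 1486.4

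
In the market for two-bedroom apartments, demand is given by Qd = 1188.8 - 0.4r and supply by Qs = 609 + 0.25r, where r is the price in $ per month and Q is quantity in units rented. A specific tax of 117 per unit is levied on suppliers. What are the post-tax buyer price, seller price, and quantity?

r_b = 937, r_s = 820, Q = 814

The tax drives a wedge r_b - r_s = 117. Substituting r_s = r_b - 117 into supply: Qs = 579.75 + 0.25r_b.
Set Qd = Qs: 1188.8 - 0.4r_b = 579.75 + 0.25r_b, so 609.05 = 0.65r_b and r_b = 937.
Then r_s = 937 - 117 = 820 and Q = 1188.8 - 0.4(937) = 814.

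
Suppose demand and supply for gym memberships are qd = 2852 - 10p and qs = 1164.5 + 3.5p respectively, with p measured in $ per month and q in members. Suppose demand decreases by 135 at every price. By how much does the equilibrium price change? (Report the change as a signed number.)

Set qd = qs: 2852 - 10p = 1164.5 + 3.5p, so 1687.5 = 13.5p and p* = 125.
Then q* = 2852 - 10(125) = 1602.
After the shift, demand is qd = 2717 - 10p.
The new intersection has 1552.5 = 13.5p, i.e. p = 115, q = 1567.
Δp = 115 - 125 = -10.

Δp = -10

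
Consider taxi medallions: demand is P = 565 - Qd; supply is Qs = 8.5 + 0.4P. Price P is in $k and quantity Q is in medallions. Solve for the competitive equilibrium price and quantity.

P* = 397.5, Q* = 167.5

Rewriting in direct form: Qd = 565 - P.
The market clears where 565 - P = 8.5 + 0.4P. Rearranging, 1.4P = 556.5, hence P* = 397.5.
Then Q* = 565 - 397.5 = 167.5.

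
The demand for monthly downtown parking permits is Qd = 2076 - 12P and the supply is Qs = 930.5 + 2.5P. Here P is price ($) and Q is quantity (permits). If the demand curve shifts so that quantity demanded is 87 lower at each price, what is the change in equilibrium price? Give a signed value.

ΔP = -6

The market clears where 2076 - 12P = 930.5 + 2.5P. Rearranging, 14.5P = 1145.5, hence P* = 79.
Substitute back: Q* = 2076 - 12(79) = 1128.
After the shift, demand is Qd = 1989 - 12P.
New equilibrium: 1058.5 = 14.5P, so P = 73 and Q = 1113.
ΔP = 73 - 79 = -6.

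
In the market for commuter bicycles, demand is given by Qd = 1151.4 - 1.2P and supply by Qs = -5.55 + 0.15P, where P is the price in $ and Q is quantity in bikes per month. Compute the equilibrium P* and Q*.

Set Qd = Qs: 1151.4 - 1.2P = -5.55 + 0.15P, so 1156.95 = 1.35P and P* = 857.
Plugging P* into demand: Q* = 1151.4 - 1.2(857) = 123.

P* = 857, Q* = 123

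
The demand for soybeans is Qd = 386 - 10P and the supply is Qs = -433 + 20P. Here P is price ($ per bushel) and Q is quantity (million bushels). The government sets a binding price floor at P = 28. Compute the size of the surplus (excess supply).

Surplus = 21

At P = 28: Qd = 106 and Qs = 127.
Surplus = Qs - Qd = 127 - 106 = 21.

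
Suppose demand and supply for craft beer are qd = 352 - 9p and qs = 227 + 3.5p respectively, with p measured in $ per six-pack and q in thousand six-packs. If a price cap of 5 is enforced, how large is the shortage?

Shortage = 62.5

At p = 5: qd = 307 and qs = 244.5.
Shortage = qd - qs = 307 - 244.5 = 62.5.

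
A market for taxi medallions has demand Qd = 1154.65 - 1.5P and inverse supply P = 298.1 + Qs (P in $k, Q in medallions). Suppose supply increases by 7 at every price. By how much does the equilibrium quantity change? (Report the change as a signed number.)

ΔQ = 4.2

Solving each curve for Q: Qs = -298.1 + P.
The market clears where 1154.65 - 1.5P = -298.1 + P. Rearranging, 2.5P = 1452.75, hence P* = 581.1.
Substitute back: Q* = 1154.65 - 1.5(581.1) = 283.
After the shift, supply is Qs = -291.1 + P.
Re-solving, 2.5P = 1445.75 gives P = 578.3 and Q = 287.2.
ΔQ = 287.2 - 283 = 4.2.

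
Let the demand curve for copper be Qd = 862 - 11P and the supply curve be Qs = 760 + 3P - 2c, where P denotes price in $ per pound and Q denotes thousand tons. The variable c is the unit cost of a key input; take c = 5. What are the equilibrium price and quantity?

P* = 8, Q* = 774

With c = 5, supply is Qs = 750 + 3P.
At equilibrium Qd = Qs, so 862 - 11P = 750 + 3P; collecting terms, 112 = 14P and P* = 8.
Substitute back: Q* = 862 - 11(8) = 774.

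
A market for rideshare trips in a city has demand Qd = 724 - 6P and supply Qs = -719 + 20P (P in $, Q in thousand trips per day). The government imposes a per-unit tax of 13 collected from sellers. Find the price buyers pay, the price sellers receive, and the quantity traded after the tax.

With a tax of 13 on sellers, they supply based on the net price P_s = P_b - 13, so Qs = -979 + 20P_b.
Market clearing requires 724 - 6P_b = -979 + 20P_b; hence 1703 = 26P_b and P_b = 65.5.
So P_s = 52.5 and the quantity traded is Q = 724 - 6(65.5) = 331.

P_b = 65.5, P_s = 52.5, Q = 331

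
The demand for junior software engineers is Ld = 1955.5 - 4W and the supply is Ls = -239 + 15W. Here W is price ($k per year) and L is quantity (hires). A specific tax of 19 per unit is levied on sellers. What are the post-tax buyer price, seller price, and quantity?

W_b = 130.5, W_s = 111.5, L = 1433.5

The tax drives a wedge W_b - W_s = 19. Substituting W_s = W_b - 19 into supply: Ls = -524 + 15W_b.
Equate demand and the shifted supply: 1955.5 - 4W_b = -524 + 15W_b, giving 19W_b = 2479.5, so W_b = 130.5.
Then W_s = 130.5 - 19 = 111.5 and L = 1955.5 - 4(130.5) = 1433.5.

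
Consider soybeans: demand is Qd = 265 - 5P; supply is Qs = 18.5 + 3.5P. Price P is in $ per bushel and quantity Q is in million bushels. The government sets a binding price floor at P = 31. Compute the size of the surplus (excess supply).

At P = 31: Qd = 110 and Qs = 127.
Surplus = Qs - Qd = 127 - 110 = 17.

Surplus = 17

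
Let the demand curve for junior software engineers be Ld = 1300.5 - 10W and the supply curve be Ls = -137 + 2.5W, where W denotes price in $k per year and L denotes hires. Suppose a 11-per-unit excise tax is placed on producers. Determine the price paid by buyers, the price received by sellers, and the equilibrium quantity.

Producers keep W_s = W_b - 11 per unit, so supply in terms of the buyer price is Ls = -164.5 + 2.5W_b.
Equate demand and the shifted supply: 1300.5 - 10W_b = -164.5 + 2.5W_b, giving 12.5W_b = 1465, so W_b = 117.2.
Then W_s = 117.2 - 11 = 106.2 and L = 1300.5 - 10(117.2) = 128.5.

W_b = 117.2, W_s = 106.2, L = 128.5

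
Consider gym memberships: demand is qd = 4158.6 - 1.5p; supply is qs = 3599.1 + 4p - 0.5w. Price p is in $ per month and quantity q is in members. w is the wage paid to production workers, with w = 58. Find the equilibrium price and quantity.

p* = 107, q* = 3998.1

With w = 58, supply is qs = 3570.1 + 4p.
Equating demand and supply, 4158.6 - 1.5p = 3570.1 + 4p gives 5.5p = 588.5, so p* = 107.
Substitute back: q* = 4158.6 - 1.5(107) = 3998.1.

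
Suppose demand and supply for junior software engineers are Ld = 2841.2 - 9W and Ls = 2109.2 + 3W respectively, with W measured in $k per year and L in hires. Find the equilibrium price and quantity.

W* = 61, L* = 2292.2

The market clears where 2841.2 - 9W = 2109.2 + 3W. Rearranging, 12W = 732, hence W* = 61.
Then L* = 2841.2 - 9(61) = 2292.2.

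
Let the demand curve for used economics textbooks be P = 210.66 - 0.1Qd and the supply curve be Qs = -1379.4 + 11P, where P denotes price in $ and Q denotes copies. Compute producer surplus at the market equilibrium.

Solving each curve for Q: Qd = 2106.6 - 10P.
The market clears where 2106.6 - 10P = -1379.4 + 11P. Rearranging, 21P = 3486, hence P* = 166.
Plugging P* into demand: Q* = 2106.6 - 10(166) = 446.6.
Supply choke price (Qs = 0): P = 125.4. Producer surplus = ½ × (166 - 125.4) × 446.6 = 9065.98.

Producer surplus = 9065.98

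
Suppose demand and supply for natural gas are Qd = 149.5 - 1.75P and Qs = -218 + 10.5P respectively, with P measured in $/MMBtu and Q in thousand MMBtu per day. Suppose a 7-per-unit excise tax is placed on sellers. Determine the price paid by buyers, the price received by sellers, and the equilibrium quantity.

P_b = 36, P_s = 29, Q = 86.5

The tax drives a wedge P_b - P_s = 7. Substituting P_s = P_b - 7 into supply: Qs = -291.5 + 10.5P_b.
Set Qd = Qs: 149.5 - 1.75P_b = -291.5 + 10.5P_b, so 441 = 12.25P_b and P_b = 36.
Then P_s = 36 - 7 = 29 and Q = 149.5 - 1.75(36) = 86.5.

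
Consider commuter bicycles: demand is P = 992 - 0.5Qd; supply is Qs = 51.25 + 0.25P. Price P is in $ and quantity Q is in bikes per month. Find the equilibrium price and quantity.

Inverting to quantity form: Qd = 1984 - 2P.
At equilibrium Qd = Qs, so 1984 - 2P = 51.25 + 0.25P; collecting terms, 1932.75 = 2.25P and P* = 859.
From the demand curve, Q* = 1984 - 2(859) = 266.

P* = 859, Q* = 266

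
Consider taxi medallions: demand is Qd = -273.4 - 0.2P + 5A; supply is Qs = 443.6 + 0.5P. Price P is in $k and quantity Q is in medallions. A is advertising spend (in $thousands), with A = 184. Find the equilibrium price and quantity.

P* = 290, Q* = 588.6

With A = 184, demand is Qd = 646.6 - 0.2P.
Set Qd = Qs: 646.6 - 0.2P = 443.6 + 0.5P, so 203 = 0.7P and P* = 290.
Then Q* = 646.6 - 0.2(290) = 588.6.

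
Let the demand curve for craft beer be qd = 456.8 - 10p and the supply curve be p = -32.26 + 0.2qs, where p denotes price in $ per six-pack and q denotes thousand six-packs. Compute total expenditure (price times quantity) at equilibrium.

Rewriting in direct form: qs = 161.3 + 5p.
The market clears where 456.8 - 10p = 161.3 + 5p. Rearranging, 15p = 295.5, hence p* = 19.7.
Substitute back: q* = 456.8 - 10(19.7) = 259.8.
Total expenditure = p* × q* = 19.7 × 259.8 = 5118.06.

Total expenditure = 5118.06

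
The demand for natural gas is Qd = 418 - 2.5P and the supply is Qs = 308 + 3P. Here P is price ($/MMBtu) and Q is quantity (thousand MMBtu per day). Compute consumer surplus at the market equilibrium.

At equilibrium Qd = Qs, so 418 - 2.5P = 308 + 3P; collecting terms, 110 = 5.5P and P* = 20.
Plugging P* into demand: Q* = 418 - 2.5(20) = 368.
Demand choke price (Qd = 0): P = 418/2.5 = 167.2. Consumer surplus = ½ × (167.2 - 20) × 368 = 27084.8.

Consumer surplus = 27084.8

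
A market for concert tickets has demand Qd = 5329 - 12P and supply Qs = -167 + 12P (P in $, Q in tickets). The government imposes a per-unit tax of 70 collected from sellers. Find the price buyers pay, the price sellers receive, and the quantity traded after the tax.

P_b = 264, P_s = 194, Q = 2161

Sellers keep P_s = P_b - 70 per unit, so supply in terms of the buyer price is Qs = -1007 + 12P_b.
Set Qd = Qs: 5329 - 12P_b = -1007 + 12P_b, so 6336 = 24P_b and P_b = 264.
Then P_s = 264 - 70 = 194 and Q = 5329 - 12(264) = 2161.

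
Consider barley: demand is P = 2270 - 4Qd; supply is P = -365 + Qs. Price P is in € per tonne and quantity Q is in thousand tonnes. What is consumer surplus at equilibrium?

Consumer surplus = 555458

Rewriting in direct form: Qd = 567.5 - 0.25P and Qs = 365 + P.
The market clears where 567.5 - 0.25P = 365 + P. Rearranging, 1.25P = 202.5, hence P* = 162.
Substitute back: Q* = 567.5 - 0.25(162) = 527.
Demand choke price (Qd = 0): P = 567.5/0.25 = 2270. Consumer surplus = ½ × (2270 - 162) × 527 = 555458.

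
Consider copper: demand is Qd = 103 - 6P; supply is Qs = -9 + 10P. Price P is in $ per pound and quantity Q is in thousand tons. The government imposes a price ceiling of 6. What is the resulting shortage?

Shortage = 16

At P = 6: Qd = 67 and Qs = 51.
Shortage = Qd - Qs = 67 - 51 = 16.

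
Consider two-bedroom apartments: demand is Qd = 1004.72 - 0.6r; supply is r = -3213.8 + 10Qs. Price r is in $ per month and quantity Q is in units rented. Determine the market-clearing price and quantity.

Solving each curve for Q: Qs = 321.38 + 0.1r.
The market clears where 1004.72 - 0.6r = 321.38 + 0.1r. Rearranging, 0.7r = 683.34, hence r* = 976.2.
Plugging r* into demand: Q* = 1004.72 - 0.6(976.2) = 419.

r* = 976.2, Q* = 419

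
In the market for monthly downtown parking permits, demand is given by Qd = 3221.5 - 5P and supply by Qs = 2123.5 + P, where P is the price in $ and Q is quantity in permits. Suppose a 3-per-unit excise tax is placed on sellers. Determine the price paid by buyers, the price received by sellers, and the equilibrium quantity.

Sellers keep P_s = P_b - 3 per unit, so supply in terms of the buyer price is Qs = 2120.5 + P_b.
Equate demand and the shifted supply: 3221.5 - 5P_b = 2120.5 + P_b, giving 6P_b = 1101, so P_b = 183.5.
Then P_s = 183.5 - 3 = 180.5 and Q = 3221.5 - 5(183.5) = 2304.

P_b = 183.5, P_s = 180.5, Q = 2304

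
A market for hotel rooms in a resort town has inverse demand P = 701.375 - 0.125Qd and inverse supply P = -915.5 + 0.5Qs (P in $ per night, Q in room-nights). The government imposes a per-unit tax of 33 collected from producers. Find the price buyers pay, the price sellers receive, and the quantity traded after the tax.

P_b = 384.6, P_s = 351.6, Q = 2534.2

In direct form, Qd = 5611 - 8P and Qs = 1831 + 2P.
Producers keep P_s = P_b - 33 per unit, so supply in terms of the buyer price is Qs = 1765 + 2P_b.
Equate demand and the shifted supply: 5611 - 8P_b = 1765 + 2P_b, giving 10P_b = 3846, so P_b = 384.6.
Then P_s = 384.6 - 33 = 351.6 and Q = 5611 - 8(384.6) = 2534.2.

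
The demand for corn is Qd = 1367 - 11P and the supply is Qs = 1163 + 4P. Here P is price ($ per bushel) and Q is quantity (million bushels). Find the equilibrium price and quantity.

P* = 13.6, Q* = 1217.4

The market clears where 1367 - 11P = 1163 + 4P. Rearranging, 15P = 204, hence P* = 13.6.
From the demand curve, Q* = 1367 - 11(13.6) = 1217.4.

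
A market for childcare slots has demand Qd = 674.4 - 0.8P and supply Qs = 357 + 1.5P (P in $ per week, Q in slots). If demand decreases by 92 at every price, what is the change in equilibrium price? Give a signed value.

ΔP = -40

Equating demand and supply, 674.4 - 0.8P = 357 + 1.5P gives 2.3P = 317.4, so P* = 138.
Plugging P* into demand: Q* = 674.4 - 0.8(138) = 564.
After the shift, demand is Qd = 582.4 - 0.8P.
The new intersection has 225.4 = 2.3P, i.e. P = 98, Q = 504.
ΔP = 98 - 138 = -40.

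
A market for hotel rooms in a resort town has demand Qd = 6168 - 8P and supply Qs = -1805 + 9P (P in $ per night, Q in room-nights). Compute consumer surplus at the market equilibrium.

Consumer surplus = 364816

At equilibrium Qd = Qs, so 6168 - 8P = -1805 + 9P; collecting terms, 7973 = 17P and P* = 469.
Then Q* = 6168 - 8(469) = 2416.
Demand choke price (Qd = 0): P = 6168/8 = 771. Consumer surplus = ½ × (771 - 469) × 2416 = 364816.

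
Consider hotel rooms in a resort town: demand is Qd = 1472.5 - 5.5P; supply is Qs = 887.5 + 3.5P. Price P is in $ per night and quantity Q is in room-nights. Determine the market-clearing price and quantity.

Set Qd = Qs: 1472.5 - 5.5P = 887.5 + 3.5P, so 585 = 9P and P* = 65.
Then Q* = 1472.5 - 5.5(65) = 1115.

P* = 65, Q* = 1115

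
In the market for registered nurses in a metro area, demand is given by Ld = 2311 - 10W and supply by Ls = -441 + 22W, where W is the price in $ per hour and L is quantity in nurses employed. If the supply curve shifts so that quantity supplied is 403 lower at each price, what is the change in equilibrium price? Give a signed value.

ΔW = 12.59375

At equilibrium Ld = Ls, so 2311 - 10W = -441 + 22W; collecting terms, 2752 = 32W and W* = 86.
Substitute back: L* = 2311 - 10(86) = 1451.
After the shift, supply is Ls = -844 + 22W.
New equilibrium: 3155 = 32W, so W = 98.59375 and L = 1325.0625.
ΔW = 98.59375 - 86 = 12.59375.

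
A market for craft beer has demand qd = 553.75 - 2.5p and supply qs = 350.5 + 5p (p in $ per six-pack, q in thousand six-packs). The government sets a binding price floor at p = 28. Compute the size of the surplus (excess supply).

Evaluating both curves at the floor price 28 gives qd = 483.75, qs = 490.5.
Surplus = qs - qd = 490.5 - 483.75 = 6.75.

Surplus = 6.75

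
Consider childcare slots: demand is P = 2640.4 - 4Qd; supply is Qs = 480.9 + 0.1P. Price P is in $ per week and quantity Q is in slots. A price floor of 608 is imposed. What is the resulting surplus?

Surplus = 33.6

Inverting to quantity form: Qd = 660.1 - 0.25P.
At P = 608: Qd = 508.1 and Qs = 541.7.
Surplus = Qs - Qd = 541.7 - 508.1 = 33.6.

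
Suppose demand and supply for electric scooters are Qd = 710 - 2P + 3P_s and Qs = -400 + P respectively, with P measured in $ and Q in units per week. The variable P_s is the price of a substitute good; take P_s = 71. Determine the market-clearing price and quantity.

With P_s = 71, demand is Qd = 923 - 2P.
Set Qd = Qs: 923 - 2P = -400 + P, so 1323 = 3P and P* = 441.
From the demand curve, Q* = 923 - 2(441) = 41.

P* = 441, Q* = 41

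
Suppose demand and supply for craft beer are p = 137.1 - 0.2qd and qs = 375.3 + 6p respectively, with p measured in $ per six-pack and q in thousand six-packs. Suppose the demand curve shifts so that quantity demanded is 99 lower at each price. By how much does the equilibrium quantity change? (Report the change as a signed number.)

Rewriting in direct form: qd = 685.5 - 5p.
Equating demand and supply, 685.5 - 5p = 375.3 + 6p gives 11p = 310.2, so p* = 28.2.
Substitute back: q* = 685.5 - 5(28.2) = 544.5.
After the shift, demand is qd = 586.5 - 5p.
Re-solving, 11p = 211.2 gives p = 19.2 and q = 490.5.
Δq = 490.5 - 544.5 = -54.

Δq = -54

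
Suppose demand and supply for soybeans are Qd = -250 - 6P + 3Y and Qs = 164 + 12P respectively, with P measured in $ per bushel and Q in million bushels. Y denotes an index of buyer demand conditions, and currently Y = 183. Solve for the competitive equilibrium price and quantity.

P* = 7.5, Q* = 254

With Y = 183, demand is Qd = 299 - 6P.
Equating demand and supply, 299 - 6P = 164 + 12P gives 18P = 135, so P* = 7.5.
Substitute back: Q* = 299 - 6(7.5) = 254.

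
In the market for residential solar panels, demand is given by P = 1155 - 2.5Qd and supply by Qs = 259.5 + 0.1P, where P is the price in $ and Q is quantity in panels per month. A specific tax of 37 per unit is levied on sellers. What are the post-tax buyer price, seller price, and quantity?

In direct form, Qd = 462 - 0.4P.
The tax drives a wedge P_b - P_s = 37. Substituting P_s = P_b - 37 into supply: Qs = 255.8 + 0.1P_b.
Market clearing requires 462 - 0.4P_b = 255.8 + 0.1P_b; hence 206.2 = 0.5P_b and P_b = 412.4.
So P_s = 375.4 and the quantity traded is Q = 462 - 0.4(412.4) = 297.04.

P_b = 412.4, P_s = 375.4, Q = 297.04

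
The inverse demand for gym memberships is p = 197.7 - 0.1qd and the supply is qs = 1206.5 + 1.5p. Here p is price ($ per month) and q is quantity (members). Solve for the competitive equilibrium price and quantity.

p* = 67, q* = 1307

Inverting to quantity form: qd = 1977 - 10p.
At equilibrium qd = qs, so 1977 - 10p = 1206.5 + 1.5p; collecting terms, 770.5 = 11.5p and p* = 67.
Then q* = 1977 - 10(67) = 1307.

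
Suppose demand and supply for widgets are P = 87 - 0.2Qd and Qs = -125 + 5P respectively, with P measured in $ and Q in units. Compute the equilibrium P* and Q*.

P* = 56, Q* = 155

Rewriting in direct form: Qd = 435 - 5P.
Equating demand and supply, 435 - 5P = -125 + 5P gives 10P = 560, so P* = 56.
From the demand curve, Q* = 435 - 5(56) = 155.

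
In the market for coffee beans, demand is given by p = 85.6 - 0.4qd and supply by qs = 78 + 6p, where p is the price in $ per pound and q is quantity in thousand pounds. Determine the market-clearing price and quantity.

Inverting to quantity form: qd = 214 - 2.5p.
The market clears where 214 - 2.5p = 78 + 6p. Rearranging, 8.5p = 136, hence p* = 16.
Then q* = 214 - 2.5(16) = 174.

p* = 16, q* = 174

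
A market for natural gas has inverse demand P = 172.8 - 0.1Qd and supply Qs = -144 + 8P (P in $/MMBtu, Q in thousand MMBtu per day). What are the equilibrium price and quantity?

Rewriting in direct form: Qd = 1728 - 10P.
Equating demand and supply, 1728 - 10P = -144 + 8P gives 18P = 1872, so P* = 104.
Plugging P* into demand: Q* = 1728 - 10(104) = 688.

P* = 104, Q* = 688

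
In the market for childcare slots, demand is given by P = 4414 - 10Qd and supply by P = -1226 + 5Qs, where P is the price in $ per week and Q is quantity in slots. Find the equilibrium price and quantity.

P* = 654, Q* = 376

Rewriting in direct form: Qd = 441.4 - 0.1P and Qs = 245.2 + 0.2P.
Set Qd = Qs: 441.4 - 0.1P = 245.2 + 0.2P, so 196.2 = 0.3P and P* = 654.
Plugging P* into demand: Q* = 441.4 - 0.1(654) = 376.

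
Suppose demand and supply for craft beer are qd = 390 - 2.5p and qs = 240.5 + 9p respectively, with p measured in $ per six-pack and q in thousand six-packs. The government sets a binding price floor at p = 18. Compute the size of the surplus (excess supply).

Surplus = 57.5

Evaluating both curves at the floor price 18 gives qd = 345, qs = 402.5.
Surplus = qs - qd = 402.5 - 345 = 57.5.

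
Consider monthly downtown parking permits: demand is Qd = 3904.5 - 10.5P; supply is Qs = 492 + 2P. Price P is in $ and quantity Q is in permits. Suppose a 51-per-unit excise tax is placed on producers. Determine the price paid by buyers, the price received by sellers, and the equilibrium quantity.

Producers keep P_s = P_b - 51 per unit, so supply in terms of the buyer price is Qs = 390 + 2P_b.
Equate demand and the shifted supply: 3904.5 - 10.5P_b = 390 + 2P_b, giving 12.5P_b = 3514.5, so P_b = 281.16.
Then P_s = 281.16 - 51 = 230.16 and Q = 3904.5 - 10.5(281.16) = 952.32.

P_b = 281.16, P_s = 230.16, Q = 952.32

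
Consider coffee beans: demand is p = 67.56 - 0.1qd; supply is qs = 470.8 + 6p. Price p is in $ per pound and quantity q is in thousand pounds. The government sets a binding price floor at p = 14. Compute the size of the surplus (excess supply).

Surplus = 19.2

In direct form, qd = 675.6 - 10p.
Evaluating both curves at the floor price 14 gives qd = 535.6, qs = 554.8.
Surplus = qs - qd = 554.8 - 535.6 = 19.2.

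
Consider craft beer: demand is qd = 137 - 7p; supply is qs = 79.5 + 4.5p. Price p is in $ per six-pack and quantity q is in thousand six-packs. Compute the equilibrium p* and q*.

Equating demand and supply, 137 - 7p = 79.5 + 4.5p gives 11.5p = 57.5, so p* = 5.
Plugging p* into demand: q* = 137 - 7(5) = 102.

p* = 5, q* = 102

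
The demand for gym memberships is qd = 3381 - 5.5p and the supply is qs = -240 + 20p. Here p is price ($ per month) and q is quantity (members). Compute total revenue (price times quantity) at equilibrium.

Equating demand and supply, 3381 - 5.5p = -240 + 20p gives 25.5p = 3621, so p* = 142.
Plugging p* into demand: q* = 3381 - 5.5(142) = 2600.
Total revenue = p* × q* = 142 × 2600 = 369200.

Total revenue = 369200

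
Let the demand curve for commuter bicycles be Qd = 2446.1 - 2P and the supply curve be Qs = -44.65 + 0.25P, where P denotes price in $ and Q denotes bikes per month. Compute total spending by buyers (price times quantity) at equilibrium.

Total spending by buyers = 256934.7

Equating demand and supply, 2446.1 - 2P = -44.65 + 0.25P gives 2.25P = 2490.75, so P* = 1107.
Then Q* = 2446.1 - 2(1107) = 232.1.
Total spending by buyers = P* × Q* = 1107 × 232.1 = 256934.7.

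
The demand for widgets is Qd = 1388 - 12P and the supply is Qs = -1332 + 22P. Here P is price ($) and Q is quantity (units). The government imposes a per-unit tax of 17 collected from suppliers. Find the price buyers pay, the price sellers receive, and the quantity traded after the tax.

With a tax of 17 on suppliers, they supply based on the net price P_s = P_b - 17, so Qs = -1706 + 22P_b.
Equate demand and the shifted supply: 1388 - 12P_b = -1706 + 22P_b, giving 34P_b = 3094, so P_b = 91.
So P_s = 74 and the quantity traded is Q = 1388 - 12(91) = 296.

P_b = 91, P_s = 74, Q = 296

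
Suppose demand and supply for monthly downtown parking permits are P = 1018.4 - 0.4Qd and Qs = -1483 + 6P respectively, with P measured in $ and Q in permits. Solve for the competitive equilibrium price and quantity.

P* = 474, Q* = 1361

Rewriting in direct form: Qd = 2546 - 2.5P.
Set Qd = Qs: 2546 - 2.5P = -1483 + 6P, so 4029 = 8.5P and P* = 474.
Then Q* = 2546 - 2.5(474) = 1361.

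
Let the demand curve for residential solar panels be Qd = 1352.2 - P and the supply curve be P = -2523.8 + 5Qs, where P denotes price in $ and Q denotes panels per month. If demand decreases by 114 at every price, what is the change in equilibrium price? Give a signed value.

ΔP = -95

Inverting to quantity form: Qs = 504.76 + 0.2P.
At equilibrium Qd = Qs, so 1352.2 - P = 504.76 + 0.2P; collecting terms, 847.44 = 1.2P and P* = 706.2.
Substitute back: Q* = 1352.2 - 706.2 = 646.
After the shift, demand is Qd = 1238.2 - P.
Re-solving, 1.2P = 733.44 gives P = 611.2 and Q = 627.
ΔP = 611.2 - 706.2 = -95.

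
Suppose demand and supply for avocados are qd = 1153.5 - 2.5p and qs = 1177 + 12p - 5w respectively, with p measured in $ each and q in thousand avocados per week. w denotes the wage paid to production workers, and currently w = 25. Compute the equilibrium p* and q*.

p* = 7, q* = 1136

With w = 25, supply is qs = 1052 + 12p.
At equilibrium qd = qs, so 1153.5 - 2.5p = 1052 + 12p; collecting terms, 101.5 = 14.5p and p* = 7.
Substitute back: q* = 1153.5 - 2.5(7) = 1136.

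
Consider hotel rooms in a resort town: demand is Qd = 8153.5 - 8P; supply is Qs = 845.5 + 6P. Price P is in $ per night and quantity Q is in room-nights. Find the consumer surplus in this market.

Consumer surplus = 988781.640625

The market clears where 8153.5 - 8P = 845.5 + 6P. Rearranging, 14P = 7308, hence P* = 522.
Plugging P* into demand: Q* = 8153.5 - 8(522) = 3977.5.
Demand choke price (Qd = 0): P = 8153.5/8 = 1019.1875. Consumer surplus = ½ × (1019.1875 - 522) × 3977.5 = 988781.640625.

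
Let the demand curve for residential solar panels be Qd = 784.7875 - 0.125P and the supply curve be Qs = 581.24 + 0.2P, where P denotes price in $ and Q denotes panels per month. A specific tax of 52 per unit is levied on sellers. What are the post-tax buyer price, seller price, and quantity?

With a tax of 52 on sellers, they supply based on the net price P_s = P_b - 52, so Qs = 570.84 + 0.2P_b.
Set Qd = Qs: 784.7875 - 0.125P_b = 570.84 + 0.2P_b, so 213.9475 = 0.325P_b and P_b = 658.3.
Then P_s = 658.3 - 52 = 606.3 and Q = 784.7875 - 0.125(658.3) = 702.5.

P_b = 658.3, P_s = 606.3, Q = 702.5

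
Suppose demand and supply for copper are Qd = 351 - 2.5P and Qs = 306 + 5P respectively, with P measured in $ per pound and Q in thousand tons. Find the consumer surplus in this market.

Set Qd = Qs: 351 - 2.5P = 306 + 5P, so 45 = 7.5P and P* = 6.
From the demand curve, Q* = 351 - 2.5(6) = 336.
Demand choke price (Qd = 0): P = 351/2.5 = 140.4. Consumer surplus = ½ × (140.4 - 6) × 336 = 22579.2.

Consumer surplus = 22579.2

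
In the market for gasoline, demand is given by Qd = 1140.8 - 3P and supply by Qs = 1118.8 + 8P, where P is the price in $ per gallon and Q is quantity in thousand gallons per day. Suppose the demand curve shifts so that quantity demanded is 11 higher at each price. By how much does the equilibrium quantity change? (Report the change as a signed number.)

ΔQ = 8

Set Qd = Qs: 1140.8 - 3P = 1118.8 + 8P, so 22 = 11P and P* = 2.
Then Q* = 1140.8 - 3(2) = 1134.8.
After the shift, demand is Qd = 1151.8 - 3P.
The new intersection has 33 = 11P, i.e. P = 3, Q = 1142.8.
ΔQ = 1142.8 - 1134.8 = 8.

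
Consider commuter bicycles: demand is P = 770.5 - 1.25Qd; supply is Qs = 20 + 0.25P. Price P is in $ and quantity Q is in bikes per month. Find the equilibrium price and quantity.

Solving each curve for Q: Qd = 616.4 - 0.8P.
Set Qd = Qs: 616.4 - 0.8P = 20 + 0.25P, so 596.4 = 1.05P and P* = 568.
Plugging P* into demand: Q* = 616.4 - 0.8(568) = 162.

P* = 568, Q* = 162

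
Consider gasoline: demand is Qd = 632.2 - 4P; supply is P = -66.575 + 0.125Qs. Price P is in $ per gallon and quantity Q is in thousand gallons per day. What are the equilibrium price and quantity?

P* = 8.3, Q* = 599

In direct form, Qs = 532.6 + 8P.
The market clears where 632.2 - 4P = 532.6 + 8P. Rearranging, 12P = 99.6, hence P* = 8.3.
From the demand curve, Q* = 632.2 - 4(8.3) = 599.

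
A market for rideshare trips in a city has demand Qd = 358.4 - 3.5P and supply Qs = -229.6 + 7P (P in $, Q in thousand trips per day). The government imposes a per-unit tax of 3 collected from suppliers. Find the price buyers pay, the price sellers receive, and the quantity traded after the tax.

Suppliers keep P_s = P_b - 3 per unit, so supply in terms of the buyer price is Qs = -250.6 + 7P_b.
Market clearing requires 358.4 - 3.5P_b = -250.6 + 7P_b; hence 609 = 10.5P_b and P_b = 58.
Then P_s = 58 - 3 = 55 and Q = 358.4 - 3.5(58) = 155.4.

P_b = 58, P_s = 55, Q = 155.4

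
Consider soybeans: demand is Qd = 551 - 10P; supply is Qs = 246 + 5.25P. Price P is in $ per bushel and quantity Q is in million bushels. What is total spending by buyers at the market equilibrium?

Total spending by buyers = 7020

Set Qd = Qs: 551 - 10P = 246 + 5.25P, so 305 = 15.25P and P* = 20.
Then Q* = 551 - 10(20) = 351.
Total spending by buyers = P* × Q* = 20 × 351 = 7020.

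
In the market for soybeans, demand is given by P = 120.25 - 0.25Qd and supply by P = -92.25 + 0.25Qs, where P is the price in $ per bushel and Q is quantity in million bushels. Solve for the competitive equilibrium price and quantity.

P* = 14, Q* = 425

Solving each curve for Q: Qd = 481 - 4P and Qs = 369 + 4P.
The market clears where 481 - 4P = 369 + 4P. Rearranging, 8P = 112, hence P* = 14.
From the demand curve, Q* = 481 - 4(14) = 425.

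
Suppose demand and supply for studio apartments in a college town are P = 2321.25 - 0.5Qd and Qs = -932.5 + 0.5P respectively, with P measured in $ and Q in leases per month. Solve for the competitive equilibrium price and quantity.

P* = 2230, Q* = 182.5

Inverting to quantity form: Qd = 4642.5 - 2P.
The market clears where 4642.5 - 2P = -932.5 + 0.5P. Rearranging, 2.5P = 5575, hence P* = 2230.
From the demand curve, Q* = 4642.5 - 2(2230) = 182.5.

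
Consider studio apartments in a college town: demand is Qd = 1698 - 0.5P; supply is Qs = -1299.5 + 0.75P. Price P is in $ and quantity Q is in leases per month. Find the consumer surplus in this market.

Consumer surplus = 249001

Set Qd = Qs: 1698 - 0.5P = -1299.5 + 0.75P, so 2997.5 = 1.25P and P* = 2398.
From the demand curve, Q* = 1698 - 0.5(2398) = 499.
Demand choke price (Qd = 0): P = 1698/0.5 = 3396. Consumer surplus = ½ × (3396 - 2398) × 499 = 249001.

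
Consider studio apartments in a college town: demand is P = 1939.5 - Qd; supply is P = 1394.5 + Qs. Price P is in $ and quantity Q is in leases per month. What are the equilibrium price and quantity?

In direct form, Qd = 1939.5 - P and Qs = -1394.5 + P.
Equating demand and supply, 1939.5 - P = -1394.5 + P gives 2P = 3334, so P* = 1667.
Plugging P* into demand: Q* = 1939.5 - 1667 = 272.5.

P* = 1667, Q* = 272.5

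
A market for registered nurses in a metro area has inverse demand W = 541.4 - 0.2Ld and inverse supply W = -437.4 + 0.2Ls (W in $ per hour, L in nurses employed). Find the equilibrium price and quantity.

W* = 52, L* = 2447

Solving each curve for L: Ld = 2707 - 5W and Ls = 2187 + 5W.
Set Ld = Ls: 2707 - 5W = 2187 + 5W, so 520 = 10W and W* = 52.
Substitute back: L* = 2707 - 5(52) = 2447.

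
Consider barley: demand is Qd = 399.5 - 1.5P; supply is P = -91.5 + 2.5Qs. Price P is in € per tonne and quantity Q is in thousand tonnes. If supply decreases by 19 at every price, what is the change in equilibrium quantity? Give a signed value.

Rewriting in direct form: Qs = 36.6 + 0.4P.
The market clears where 399.5 - 1.5P = 36.6 + 0.4P. Rearranging, 1.9P = 362.9, hence P* = 191.
Plugging P* into demand: Q* = 399.5 - 1.5(191) = 113.
After the shift, supply is Qs = 17.6 + 0.4P.
New equilibrium: 381.9 = 1.9P, so P = 201 and Q = 98.
ΔQ = 98 - 113 = -15.

ΔQ = -15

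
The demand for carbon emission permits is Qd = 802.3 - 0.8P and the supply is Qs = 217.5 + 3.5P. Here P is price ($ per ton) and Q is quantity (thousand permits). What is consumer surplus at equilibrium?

Consumer surplus = 300588.90625

The market clears where 802.3 - 0.8P = 217.5 + 3.5P. Rearranging, 4.3P = 584.8, hence P* = 136.
Then Q* = 802.3 - 0.8(136) = 693.5.
Demand choke price (Qd = 0): P = 802.3/0.8 = 1002.875. Consumer surplus = ½ × (1002.875 - 136) × 693.5 = 300588.90625.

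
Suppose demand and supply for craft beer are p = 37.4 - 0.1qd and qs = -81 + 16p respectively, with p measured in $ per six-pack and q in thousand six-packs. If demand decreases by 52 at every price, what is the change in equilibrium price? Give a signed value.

Δp = -2

In direct form, qd = 374 - 10p.
The market clears where 374 - 10p = -81 + 16p. Rearranging, 26p = 455, hence p* = 17.5.
Substitute back: q* = 374 - 10(17.5) = 199.
After the shift, demand is qd = 322 - 10p.
New equilibrium: 403 = 26p, so p = 15.5 and q = 167.
Δp = 15.5 - 17.5 = -2.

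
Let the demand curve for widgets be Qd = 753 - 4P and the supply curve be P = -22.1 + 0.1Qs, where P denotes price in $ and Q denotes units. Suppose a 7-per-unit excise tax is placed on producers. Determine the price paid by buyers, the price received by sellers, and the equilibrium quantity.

P_b = 43, P_s = 36, Q = 581

Rewriting in direct form: Qs = 221 + 10P.
With a tax of 7 on producers, they supply based on the net price P_s = P_b - 7, so Qs = 151 + 10P_b.
Market clearing requires 753 - 4P_b = 151 + 10P_b; hence 602 = 14P_b and P_b = 43.
So P_s = 36 and the quantity traded is Q = 753 - 4(43) = 581.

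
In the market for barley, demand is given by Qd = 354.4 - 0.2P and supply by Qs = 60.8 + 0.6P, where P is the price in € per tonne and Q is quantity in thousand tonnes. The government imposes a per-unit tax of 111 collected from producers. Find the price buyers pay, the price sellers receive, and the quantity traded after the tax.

P_b = 450.25, P_s = 339.25, Q = 264.35

The tax drives a wedge P_b - P_s = 111. Substituting P_s = P_b - 111 into supply: Qs = -5.8 + 0.6P_b.
Market clearing requires 354.4 - 0.2P_b = -5.8 + 0.6P_b; hence 360.2 = 0.8P_b and P_b = 450.25.
Then P_s = 450.25 - 111 = 339.25 and Q = 354.4 - 0.2(450.25) = 264.35.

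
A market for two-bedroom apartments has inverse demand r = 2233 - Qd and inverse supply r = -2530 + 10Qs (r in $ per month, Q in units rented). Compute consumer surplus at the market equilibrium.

Consumer surplus = 93744.5

In direct form, Qd = 2233 - r and Qs = 253 + 0.1r.
The market clears where 2233 - r = 253 + 0.1r. Rearranging, 1.1r = 1980, hence r* = 1800.
Then Q* = 2233 - 1800 = 433.
Demand choke price (Qd = 0): r = 2233. Consumer surplus = ½ × (2233 - 1800) × 433 = 93744.5.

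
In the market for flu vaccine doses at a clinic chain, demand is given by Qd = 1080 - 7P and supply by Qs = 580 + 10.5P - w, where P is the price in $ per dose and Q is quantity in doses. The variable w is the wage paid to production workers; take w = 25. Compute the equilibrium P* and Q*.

P* = 30, Q* = 870

With w = 25, supply is Qs = 555 + 10.5P.
The market clears where 1080 - 7P = 555 + 10.5P. Rearranging, 17.5P = 525, hence P* = 30.
Substitute back: Q* = 1080 - 7(30) = 870.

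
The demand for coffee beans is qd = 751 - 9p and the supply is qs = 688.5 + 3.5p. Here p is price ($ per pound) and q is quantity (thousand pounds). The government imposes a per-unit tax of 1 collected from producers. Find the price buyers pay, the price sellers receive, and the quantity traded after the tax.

p_b = 5.28, p_s = 4.28, q = 703.48

The tax drives a wedge p_b - p_s = 1. Substituting p_s = p_b - 1 into supply: qs = 685 + 3.5p_b.
Equate demand and the shifted supply: 751 - 9p_b = 685 + 3.5p_b, giving 12.5p_b = 66, so p_b = 5.28.
So p_s = 4.28 and the quantity traded is q = 751 - 9(5.28) = 703.48.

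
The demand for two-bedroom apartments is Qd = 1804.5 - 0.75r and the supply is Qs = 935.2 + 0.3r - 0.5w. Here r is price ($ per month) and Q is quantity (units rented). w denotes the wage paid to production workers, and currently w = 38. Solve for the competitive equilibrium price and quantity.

With w = 38, supply is Qs = 916.2 + 0.3r.
Set Qd = Qs: 1804.5 - 0.75r = 916.2 + 0.3r, so 888.3 = 1.05r and r* = 846.
From the demand curve, Q* = 1804.5 - 0.75(846) = 1170.

r* = 846, Q* = 1170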